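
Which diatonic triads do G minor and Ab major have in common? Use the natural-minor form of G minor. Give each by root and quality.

Triads in G minor (natural minor): Gm (i), Adim (ii°), Bb (III), Cm (iv), Dm (v), Eb (VI), F (VII).
Triads in Ab major: Ab (I), Bbm (ii), Cm (iii), Db (IV), Eb (V), Fm (vi), Gdim (vii°).
Shared triads with their functions: Cm (iv in G minor, iii in Ab major); Eb (VI in G minor, V in Ab major).

Cm, Eb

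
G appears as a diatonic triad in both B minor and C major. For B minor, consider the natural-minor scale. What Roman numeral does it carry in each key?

VI in B minor; V in C major

The scale of B minor (natural minor) is B C# D E F# G A; G is degree 6, and the triad built there (G-B-D) is major, so it is VI.
The scale of C major is C D E F G A B; G is degree 5, and the triad built there (G-B-D) is major, so it is V.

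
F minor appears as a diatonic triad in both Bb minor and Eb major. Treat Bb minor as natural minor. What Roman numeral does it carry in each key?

The scale of Bb minor (natural minor) is Bb C Db Eb F Gb Ab; F is degree 5, and the triad built there (F-Ab-C) is minor, so it is v.
The scale of Eb major is Eb F G Ab Bb C D; F is degree 2, and the triad built there (F-Ab-C) is minor, so it is ii.

v in Bb minor; ii in Eb major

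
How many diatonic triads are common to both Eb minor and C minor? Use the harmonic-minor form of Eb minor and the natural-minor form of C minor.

Diatonic triads of Eb minor (harmonic minor): Ebm (i), Fdim (ii°), Gbaug (III+), Abm (iv), Bb (V), Cb (VI), Ddim (vii°).
Diatonic triads of C minor (natural minor): Cm (i), Ddim (ii°), Eb (III), Fm (iv), Gm (v), Ab (VI), Bb (VII).
Matching root and quality in both lists: Bb, Ddim.
That gives 2 common triads.

2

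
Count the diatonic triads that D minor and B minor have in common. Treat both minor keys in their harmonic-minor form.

Diatonic triads of D minor (harmonic minor): Dm (i), Edim (ii°), Faug (III+), Gm (iv), A (V), B♭ (VI), C♯dim (vii°).
Diatonic triads of B minor (harmonic minor): Bm (i), C♯dim (ii°), Daug (III+), Em (iv), F♯ (V), G (VI), A♯dim (vii°).
Matching root and quality in both lists: C♯dim.
That gives 1 common triad.

1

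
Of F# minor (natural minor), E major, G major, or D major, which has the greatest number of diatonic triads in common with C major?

Triads of C major: C (I), Dm (ii), Em (iii), F (IV), G (V), Am (vi), Bdim (vii°).
F# minor (natural minor) shares 0: none.
E major shares 0: none.
G major shares 4: C, Em, G, Am.
D major shares 2: Em, G.
The most common triads (4) are shared with G major.

G major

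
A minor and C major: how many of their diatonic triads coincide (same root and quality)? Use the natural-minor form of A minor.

Diatonic triads of A minor (natural minor): Am (i), Bdim (ii°), C (III), Dm (iv), Em (v), F (VI), G (VII).
Diatonic triads of C major: C (I), Dm (ii), Em (iii), F (IV), G (V), Am (vi), Bdim (vii°).
Matching root and quality in both lists: Am, Bdim, C, Dm, Em, F, G.
That gives 7 common triads.

7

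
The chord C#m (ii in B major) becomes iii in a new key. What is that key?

The numeral iii denotes a minor triad on scale degree 3. With C# on degree 3, the tonic of the new key is A.
Degree 3 carries a minor triad in major keys, so the destination is A major.
Check: the diatonic triads of A major are A (I), Bm (ii), C#m (iii), D (IV), E (V), F#m (vi), G#dim (vii°) — C#m is indeed iii.

A major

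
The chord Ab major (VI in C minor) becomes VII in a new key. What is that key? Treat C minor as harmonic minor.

The numeral VII denotes a major triad on scale degree 7. With Ab on degree 7, the tonic of the new key is Bb.
Degree 7 carries a major triad in natural-minor keys, so the destination is Bb minor.
Check: the diatonic triads of Bb minor (natural minor) are Bbm (i), Cdim (ii°), Db (III), Ebm (iv), Fm (v), Gb (VI), Ab (VII) — Ab major is indeed VII.

Bb minor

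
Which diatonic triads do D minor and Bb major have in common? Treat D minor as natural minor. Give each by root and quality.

Triads in D minor (natural minor): D minor (i), E diminished (ii°), F major (III), G minor (iv), A minor (v), Bb major (VI), C major (VII).
Triads in Bb major: Bb major (I), C minor (ii), D minor (iii), Eb major (IV), F major (V), G minor (vi), A diminished (vii°).
Shared triads with their functions: D minor (i in D minor, iii in Bb major); F major (III in D minor, V in Bb major); G minor (iv in D minor, vi in Bb major); Bb major (VI in D minor, I in Bb major).

Dm, F, Gm, Bb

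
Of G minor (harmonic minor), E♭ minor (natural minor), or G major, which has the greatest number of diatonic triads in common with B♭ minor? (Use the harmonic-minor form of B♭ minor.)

E♭ minor

Triads of B♭ minor (harmonic minor): B♭ minor (i), C diminished (ii°), D♭ augmented (III+), E♭ minor (iv), F major (V), G♭ major (VI), A diminished (vii°).
G minor (harmonic minor) shares 1: Adim.
E♭ minor (natural minor) shares 3: B♭m, E♭m, G♭.
G major shares 0: none.
The most common triads (3) are shared with E♭ minor.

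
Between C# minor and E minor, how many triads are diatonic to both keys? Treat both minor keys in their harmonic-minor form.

1

Diatonic triads of C# minor (harmonic minor): C# minor (i), D# diminished (ii°), E augmented (III+), F# minor (iv), G# major (V), A major (VI), B# diminished (vii°).
Diatonic triads of E minor (harmonic minor): E minor (i), F# diminished (ii°), G augmented (III+), A minor (iv), B major (V), C major (VI), D# diminished (vii°).
Matching root and quality in both lists: D# diminished.
That gives 1 common triad.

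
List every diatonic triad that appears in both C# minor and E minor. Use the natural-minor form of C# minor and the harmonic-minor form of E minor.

D#dim, B

Triads in C# minor (natural minor): C#m (i), D#dim (ii°), E (III), F#m (iv), G#m (v), A (VI), B (VII).
Triads in E minor (harmonic minor): Em (i), F#dim (ii°), Gaug (III+), Am (iv), B (V), C (VI), D#dim (vii°).
Shared triads with their functions: D#dim (ii° in C# minor, vii° in E minor); B (VII in C# minor, V in E minor).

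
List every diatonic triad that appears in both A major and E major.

A, C#m, E, F#m

Triads in A major: A (I), Bm (ii), C#m (iii), D (IV), E (V), F#m (vi), G#dim (vii°).
Triads in E major: E (I), F#m (ii), G#m (iii), A (IV), B (V), C#m (vi), D#dim (vii°).
Shared triads with their functions: A (I in A major, IV in E major); C#m (iii in A major, vi in E major); E (V in A major, I in E major); F#m (vi in A major, ii in E major).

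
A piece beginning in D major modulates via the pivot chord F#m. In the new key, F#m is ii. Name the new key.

The numeral ii denotes a minor triad on scale degree 2. With F# on degree 2, the tonic of the new key is E.
Degree 2 carries a minor triad in major keys, so the destination is E major.
Check: the diatonic triads of E major are E (I), F#m (ii), G#m (iii), A (IV), B (V), C#m (vi), D#dim (vii°) — F#m is indeed ii.

E major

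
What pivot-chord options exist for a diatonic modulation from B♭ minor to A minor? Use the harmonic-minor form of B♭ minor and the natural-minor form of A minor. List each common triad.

Triads in B♭ minor (harmonic minor): B♭ minor (i), C diminished (ii°), D♭ augmented (III+), E♭ minor (iv), F major (V), G♭ major (VI), A diminished (vii°).
Triads in A minor (natural minor): A minor (i), B diminished (ii°), C major (III), D minor (iv), E minor (v), F major (VI), G major (VII).
Shared triads with their functions: F major (V in B♭ minor, VI in A minor).

F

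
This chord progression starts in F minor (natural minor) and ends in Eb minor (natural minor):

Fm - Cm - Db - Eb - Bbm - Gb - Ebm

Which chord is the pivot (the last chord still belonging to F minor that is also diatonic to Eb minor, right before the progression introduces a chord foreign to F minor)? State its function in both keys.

Chords diatonic to F minor: Fm, Gdim, Ab, Bbm, Cm, Db, Eb.
Reading the progression, the first chord not in that set is Gb, so the modulation leaves F minor there.
The chord immediately before Gb is Bbm, which is diatonic to both keys: iv in F minor and v in Eb minor.

Bbm — iv in F minor, v in Eb minor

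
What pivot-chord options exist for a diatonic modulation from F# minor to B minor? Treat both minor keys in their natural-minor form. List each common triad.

F#m, A, Bm, D

Triads in F# minor (natural minor): F#m (i), G#dim (ii°), A (III), Bm (iv), C#m (v), D (VI), E (VII).
Triads in B minor (natural minor): Bm (i), C#dim (ii°), D (III), Em (iv), F#m (v), G (VI), A (VII).
Shared triads with their functions: F#m (i in F# minor, v in B minor); A (III in F# minor, VII in B minor); Bm (iv in F# minor, i in B minor); D (VI in F# minor, III in B minor).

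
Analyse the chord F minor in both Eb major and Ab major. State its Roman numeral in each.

ii in Eb major; vi in Ab major

The scale of Eb major is Eb F G Ab Bb C D; F is degree 2, and the triad built there (F-Ab-C) is minor, so it is ii.
The scale of Ab major is Ab Bb C Db Eb F G; F is degree 6, and the triad built there (F-Ab-C) is minor, so it is vi.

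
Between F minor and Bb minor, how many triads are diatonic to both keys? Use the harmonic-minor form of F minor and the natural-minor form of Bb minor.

Diatonic triads of F minor (harmonic minor): Fm (i), Gdim (ii°), Abaug (III+), Bbm (iv), C (V), Db (VI), Edim (vii°).
Diatonic triads of Bb minor (natural minor): Bbm (i), Cdim (ii°), Db (III), Ebm (iv), Fm (v), Gb (VI), Ab (VII).
Matching root and quality in both lists: Fm, Bbm, Db.
That gives 3 common triads.

3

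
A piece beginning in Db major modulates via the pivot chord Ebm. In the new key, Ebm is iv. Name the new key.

Bb minor

The numeral iv denotes a minor triad on scale degree 4. With Eb on degree 4, the tonic of the new key is Bb.
Degree 4 carries a minor triad in minor keys, so the destination is Bb minor.
Check: the diatonic triads of Bb minor (natural minor) are Bbm (i), Cdim (ii°), Db (III), Ebm (iv), Fm (v), Gb (VI), Ab (VII) — Ebm is indeed iv.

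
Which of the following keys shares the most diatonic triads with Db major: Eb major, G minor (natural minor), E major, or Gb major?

Gb major

Triads of Db major: Db major (I), Eb minor (ii), F minor (iii), Gb major (IV), Ab major (V), Bb minor (vi), C diminished (vii°).
Eb major shares 2: Fm, Ab.
G minor (natural minor) shares 0: none.
E major shares 0: none.
Gb major shares 4: Db, Ebm, Gb, Bbm.
The most common triads (4) are shared with Gb major.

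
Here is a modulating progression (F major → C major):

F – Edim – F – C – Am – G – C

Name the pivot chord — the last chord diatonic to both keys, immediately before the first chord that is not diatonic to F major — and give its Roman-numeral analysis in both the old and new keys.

Am — iii in F major, vi in C major

Chords diatonic to F major: F, Gm, Am, Bb, C, Dm, Edim.
Reading the progression, the first chord not in that set is G, so the modulation leaves F major there.
The chord immediately before G is Am, which is diatonic to both keys: iii in F major and vi in C major.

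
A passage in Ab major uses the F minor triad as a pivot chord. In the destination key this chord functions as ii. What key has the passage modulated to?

The numeral ii denotes a minor triad on scale degree 2. With F on degree 2, the tonic of the new key is Eb.
Degree 2 carries a minor triad in major keys, so the destination is Eb major.
Check: the diatonic triads of Eb major are Eb (I), Fm (ii), Gm (iii), Ab (IV), Bb (V), Cm (vi), Ddim (vii°) — F minor is indeed ii.

Eb major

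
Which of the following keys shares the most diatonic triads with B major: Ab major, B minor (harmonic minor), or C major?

Triads of B major: B major (I), C# minor (ii), D# minor (iii), E major (IV), F# major (V), G# minor (vi), A# diminished (vii°).
Ab major shares 0: none.
B minor (harmonic minor) shares 2: F#, A#dim.
C major shares 0: none.
The most common triads (2) are shared with B minor.

B minor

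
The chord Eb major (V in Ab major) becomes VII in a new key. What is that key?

The numeral VII denotes a major triad on scale degree 7. With Eb on degree 7, the tonic of the new key is F.
Degree 7 carries a major triad in natural-minor keys, so the destination is F minor.
Check: the diatonic triads of F minor (natural minor) are Fm (i), Gdim (ii°), Ab (III), Bbm (iv), Cm (v), Db (VI), Eb (VII) — Eb major is indeed VII.

F minor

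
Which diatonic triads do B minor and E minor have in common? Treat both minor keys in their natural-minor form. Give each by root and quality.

Triads in B minor (natural minor): Bm (i), C#dim (ii°), D (III), Em (iv), F#m (v), G (VI), A (VII).
Triads in E minor (natural minor): Em (i), F#dim (ii°), G (III), Am (iv), Bm (v), C (VI), D (VII).
Shared triads with their functions: Bm (i in B minor, v in E minor); D (III in B minor, VII in E minor); Em (iv in B minor, i in E minor); G (VI in B minor, III in E minor).

Bm, D, Em, G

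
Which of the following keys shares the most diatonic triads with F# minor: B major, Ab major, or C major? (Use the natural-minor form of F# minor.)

Triads of F# minor (natural minor): F#m (i), G#dim (ii°), A (III), Bm (iv), C#m (v), D (VI), E (VII).
B major shares 2: C#m, E.
Ab major shares 0: none.
C major shares 0: none.
The most common triads (2) are shared with B major.

B major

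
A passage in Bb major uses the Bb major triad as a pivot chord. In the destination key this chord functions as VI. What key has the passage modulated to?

D minor

The numeral VI denotes a major triad on scale degree 6. With Bb on degree 6, the tonic of the new key is D.
Degree 6 carries a major triad in minor keys, so the destination is D minor.
Check: the diatonic triads of D minor (natural minor) are Dm (i), Edim (ii°), F (III), Gm (iv), Am (v), Bb (VI), C (VII) — Bb major is indeed VI.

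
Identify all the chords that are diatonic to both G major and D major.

G, Bm, D, Em

Triads in G major: G major (I), A minor (ii), B minor (iii), C major (IV), D major (V), E minor (vi), F# diminished (vii°).
Triads in D major: D major (I), E minor (ii), F# minor (iii), G major (IV), A major (V), B minor (vi), C# diminished (vii°).
Shared triads with their functions: G major (I in G major, IV in D major); B minor (iii in G major, vi in D major); D major (V in G major, I in D major); E minor (vi in G major, ii in D major).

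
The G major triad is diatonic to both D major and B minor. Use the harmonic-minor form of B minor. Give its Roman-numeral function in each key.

IV in D major; VI in B minor

The scale of D major is D E F# G A B C#; G is degree 4, and the triad built there (G-B-D) is major, so it is IV.
The scale of B minor (harmonic minor) is B C# D E F# G A#; G is degree 6, and the triad built there (G-B-D) is major, so it is VI.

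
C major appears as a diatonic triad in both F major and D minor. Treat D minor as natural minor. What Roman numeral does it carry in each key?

V in F major; VII in D minor

The scale of F major is F G A Bb C D E; C is degree 5, and the triad built there (C-E-G) is major, so it is V.
The scale of D minor (natural minor) is D E F G A Bb C; C is degree 7, and the triad built there (C-E-G) is major, so it is VII.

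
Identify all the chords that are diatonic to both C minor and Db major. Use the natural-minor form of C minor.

Fm, Ab

Triads in C minor (natural minor): Cm (i), Ddim (ii°), Eb (III), Fm (iv), Gm (v), Ab (VI), Bb (VII).
Triads in Db major: Db (I), Ebm (ii), Fm (iii), Gb (IV), Ab (V), Bbm (vi), Cdim (vii°).
Shared triads with their functions: Fm (iv in C minor, iii in Db major); Ab (VI in C minor, V in Db major).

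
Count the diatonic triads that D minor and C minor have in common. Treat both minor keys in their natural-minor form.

Diatonic triads of D minor (natural minor): Dm (i), Edim (ii°), F (III), Gm (iv), Am (v), B♭ (VI), C (VII).
Diatonic triads of C minor (natural minor): Cm (i), Ddim (ii°), E♭ (III), Fm (iv), Gm (v), A♭ (VI), B♭ (VII).
Matching root and quality in both lists: Gm, B♭.
That gives 2 common triads.

2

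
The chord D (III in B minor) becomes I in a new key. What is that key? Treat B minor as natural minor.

D major

The numeral I denotes a major triad on scale degree 1. With D on degree 1, the tonic of the new key is D.
Degree 1 carries a major triad in major keys, so the destination is D major.
Check: the diatonic triads of D major are D (I), Em (ii), F#m (iii), G (IV), A (V), Bm (vi), C#dim (vii°) — D is indeed I.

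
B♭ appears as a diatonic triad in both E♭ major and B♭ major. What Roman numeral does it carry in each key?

V in E♭ major; I in B♭ major

The scale of E♭ major is E♭ F G A♭ B♭ C D; B♭ is degree 5, and the triad built there (B♭-D-F) is major, so it is V.
The scale of B♭ major is B♭ C D E♭ F G A; B♭ is degree 1, and the triad built there (B♭-D-F) is major, so it is I.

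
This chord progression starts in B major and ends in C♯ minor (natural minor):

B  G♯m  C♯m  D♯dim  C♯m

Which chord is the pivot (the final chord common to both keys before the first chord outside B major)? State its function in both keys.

C♯m — ii in B major, i in C♯ minor

Chords diatonic to B major: B, C♯m, D♯m, E, F♯, G♯m, A♯dim.
Reading the progression, the first chord not in that set is D♯dim, so the modulation leaves B major there.
The chord immediately before D♯dim is C♯m, which is diatonic to both keys: ii in B major and i in C♯ minor.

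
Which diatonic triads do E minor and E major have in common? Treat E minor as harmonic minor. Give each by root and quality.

Triads in E minor (harmonic minor): Em (i), F#dim (ii°), Gaug (III+), Am (iv), B (V), C (VI), D#dim (vii°).
Triads in E major: E (I), F#m (ii), G#m (iii), A (IV), B (V), C#m (vi), D#dim (vii°).
Shared triads with their functions: B (V in E minor, V in E major); D#dim (vii° in E minor, vii° in E major).

B, D#dim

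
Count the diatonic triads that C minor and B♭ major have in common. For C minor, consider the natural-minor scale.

Diatonic triads of C minor (natural minor): Cm (i), Ddim (ii°), E♭ (III), Fm (iv), Gm (v), A♭ (VI), B♭ (VII).
Diatonic triads of B♭ major: B♭ (I), Cm (ii), Dm (iii), E♭ (IV), F (V), Gm (vi), Adim (vii°).
Matching root and quality in both lists: Cm, E♭, Gm, B♭.
That gives 4 common triads.

4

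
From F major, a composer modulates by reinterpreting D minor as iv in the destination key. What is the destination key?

The numeral iv denotes a minor triad on scale degree 4. With D on degree 4, the tonic of the new key is A.
Degree 4 carries a minor triad in minor keys, so the destination is A minor.
Check: the diatonic triads of A minor (natural minor) are Am (i), Bdim (ii°), C (III), Dm (iv), Em (v), F (VI), G (VII) — D minor is indeed iv.

A minor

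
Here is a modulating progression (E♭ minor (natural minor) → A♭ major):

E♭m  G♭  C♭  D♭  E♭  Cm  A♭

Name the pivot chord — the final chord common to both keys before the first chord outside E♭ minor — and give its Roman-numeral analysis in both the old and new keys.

Chords diatonic to E♭ minor: E♭m, Fdim, G♭, A♭m, B♭m, C♭, D♭.
Reading the progression, the first chord not in that set is E♭, so the modulation leaves E♭ minor there.
The chord immediately before E♭ is D♭, which is diatonic to both keys: VII in E♭ minor and IV in A♭ major.

D♭ — VII in E♭ minor, IV in A♭ major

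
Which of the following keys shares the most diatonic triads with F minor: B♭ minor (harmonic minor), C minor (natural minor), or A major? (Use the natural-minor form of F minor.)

C minor

Triads of F minor (natural minor): F minor (i), G diminished (ii°), A♭ major (III), B♭ minor (iv), C minor (v), D♭ major (VI), E♭ major (VII).
B♭ minor (harmonic minor) shares 1: B♭m.
C minor (natural minor) shares 4: Fm, A♭, Cm, E♭.
A major shares 0: none.
The most common triads (4) are shared with C minor.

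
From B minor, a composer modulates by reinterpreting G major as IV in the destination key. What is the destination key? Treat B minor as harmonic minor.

D major

The numeral IV denotes a major triad on scale degree 4. With G on degree 4, the tonic of the new key is D.
Degree 4 carries a major triad in major keys, so the destination is D major.
Check: the diatonic triads of D major are D (I), Em (ii), F#m (iii), G (IV), A (V), Bm (vi), C#dim (vii°) — G major is indeed IV.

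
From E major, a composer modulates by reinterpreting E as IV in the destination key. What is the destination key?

B major

The numeral IV denotes a major triad on scale degree 4. With E on degree 4, the tonic of the new key is B.
Degree 4 carries a major triad in major keys, so the destination is B major.
Check: the diatonic triads of B major are B (I), C#m (ii), D#m (iii), E (IV), F# (V), G#m (vi), A#dim (vii°) — E is indeed IV.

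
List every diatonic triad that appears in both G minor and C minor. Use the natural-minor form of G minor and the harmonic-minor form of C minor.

Cm

Triads in G minor (natural minor): G minor (i), A diminished (ii°), B♭ major (III), C minor (iv), D minor (v), E♭ major (VI), F major (VII).
Triads in C minor (harmonic minor): C minor (i), D diminished (ii°), E♭ augmented (III+), F minor (iv), G major (V), A♭ major (VI), B diminished (vii°).
Shared triads with their functions: C minor (iv in G minor, i in C minor).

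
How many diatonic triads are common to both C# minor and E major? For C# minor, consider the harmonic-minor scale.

4

Diatonic triads of C# minor (harmonic minor): C#m (i), D#dim (ii°), Eaug (III+), F#m (iv), G# (V), A (VI), B#dim (vii°).
Diatonic triads of E major: E (I), F#m (ii), G#m (iii), A (IV), B (V), C#m (vi), D#dim (vii°).
Matching root and quality in both lists: C#m, D#dim, F#m, A.
That gives 4 common triads.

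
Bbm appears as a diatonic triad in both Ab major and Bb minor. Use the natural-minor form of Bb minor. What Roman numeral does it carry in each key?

The scale of Ab major is Ab Bb C Db Eb F G; Bb is degree 2, and the triad built there (Bb-Db-F) is minor, so it is ii.
The scale of Bb minor (natural minor) is Bb C Db Eb F Gb Ab; Bb is degree 1, and the triad built there (Bb-Db-F) is minor, so it is i.

ii in Ab major; i in Bb minor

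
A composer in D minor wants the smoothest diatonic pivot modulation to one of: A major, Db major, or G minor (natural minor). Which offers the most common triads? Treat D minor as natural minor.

Triads of D minor (natural minor): D minor (i), E diminished (ii°), F major (III), G minor (iv), A minor (v), Bb major (VI), C major (VII).
A major shares 0: none.
Db major shares 0: none.
G minor (natural minor) shares 4: Dm, F, Gm, Bb.
The most common triads (4) are shared with G minor.

G minor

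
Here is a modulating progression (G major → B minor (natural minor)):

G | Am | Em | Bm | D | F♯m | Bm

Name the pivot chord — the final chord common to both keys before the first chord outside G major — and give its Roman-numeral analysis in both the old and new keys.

D — V in G major, III in B minor

Chords diatonic to G major: G, Am, Bm, C, D, Em, F♯dim.
Reading the progression, the first chord not in that set is F♯m, so the modulation leaves G major there.
The chord immediately before F♯m is D, which is diatonic to both keys: V in G major and III in B minor.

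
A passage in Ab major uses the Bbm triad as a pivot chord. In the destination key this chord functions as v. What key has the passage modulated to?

The numeral v denotes a minor triad on scale degree 5. With Bb on degree 5, the tonic of the new key is Eb.
Degree 5 carries a minor triad in natural-minor keys, so the destination is Eb minor.
Check: the diatonic triads of Eb minor (natural minor) are Ebm (i), Fdim (ii°), Gb (III), Abm (iv), Bbm (v), Cb (VI), Db (VII) — Bbm is indeed v.

Eb minor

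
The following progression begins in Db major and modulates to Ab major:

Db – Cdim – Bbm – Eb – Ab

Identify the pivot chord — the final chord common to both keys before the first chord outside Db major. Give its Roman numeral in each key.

Bbm — vi in Db major, ii in Ab major

Chords diatonic to Db major: Db, Ebm, Fm, Gb, Ab, Bbm, Cdim.
Reading the progression, the first chord not in that set is Eb, so the modulation leaves Db major there.
The chord immediately before Eb is Bbm, which is diatonic to both keys: vi in Db major and ii in Ab major.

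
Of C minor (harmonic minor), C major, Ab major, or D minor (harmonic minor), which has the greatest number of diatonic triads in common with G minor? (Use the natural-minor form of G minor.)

Triads of G minor (natural minor): G minor (i), A diminished (ii°), Bb major (III), C minor (iv), D minor (v), Eb major (VI), F major (VII).
C minor (harmonic minor) shares 1: Cm.
C major shares 2: Dm, F.
Ab major shares 2: Cm, Eb.
D minor (harmonic minor) shares 3: Gm, Bb, Dm.
The most common triads (3) are shared with D minor.

D minor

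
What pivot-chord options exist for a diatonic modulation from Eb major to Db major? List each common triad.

Triads in Eb major: Eb (I), Fm (ii), Gm (iii), Ab (IV), Bb (V), Cm (vi), Ddim (vii°).
Triads in Db major: Db (I), Ebm (ii), Fm (iii), Gb (IV), Ab (V), Bbm (vi), Cdim (vii°).
Shared triads with their functions: Fm (ii in Eb major, iii in Db major); Ab (IV in Eb major, V in Db major).

Fm, Ab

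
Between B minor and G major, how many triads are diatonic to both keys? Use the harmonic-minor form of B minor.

3

Diatonic triads of B minor (harmonic minor): Bm (i), C#dim (ii°), Daug (III+), Em (iv), F# (V), G (VI), A#dim (vii°).
Diatonic triads of G major: G (I), Am (ii), Bm (iii), C (IV), D (V), Em (vi), F#dim (vii°).
Matching root and quality in both lists: Bm, Em, G.
That gives 3 common triads.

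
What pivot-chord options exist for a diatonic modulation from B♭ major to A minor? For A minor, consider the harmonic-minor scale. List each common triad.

Dm, F

Triads in B♭ major: B♭ (I), Cm (ii), Dm (iii), E♭ (IV), F (V), Gm (vi), Adim (vii°).
Triads in A minor (harmonic minor): Am (i), Bdim (ii°), Caug (III+), Dm (iv), E (V), F (VI), G♯dim (vii°).
Shared triads with their functions: Dm (iii in B♭ major, iv in A minor); F (V in B♭ major, VI in A minor).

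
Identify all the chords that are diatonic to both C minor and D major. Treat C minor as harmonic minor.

G

Triads in C minor (harmonic minor): Cm (i), Ddim (ii°), E♭aug (III+), Fm (iv), G (V), A♭ (VI), Bdim (vii°).
Triads in D major: D (I), Em (ii), F♯m (iii), G (IV), A (V), Bm (vi), C♯dim (vii°).
Shared triads with their functions: G (V in C minor, IV in D major).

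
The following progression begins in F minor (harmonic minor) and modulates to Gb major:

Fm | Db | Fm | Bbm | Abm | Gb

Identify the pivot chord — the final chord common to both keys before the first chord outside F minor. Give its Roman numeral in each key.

Bbm — iv in F minor, iii in Gb major

Chords diatonic to F minor: Fm, Gdim, Abaug, Bbm, C, Db, Edim.
Reading the progression, the first chord not in that set is Abm, so the modulation leaves F minor there.
The chord immediately before Abm is Bbm, which is diatonic to both keys: iv in F minor and iii in Gb major.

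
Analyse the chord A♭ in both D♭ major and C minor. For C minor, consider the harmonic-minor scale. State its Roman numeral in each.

V in D♭ major; VI in C minor

The scale of D♭ major is D♭ E♭ F G♭ A♭ B♭ C; A♭ is degree 5, and the triad built there (A♭-C-E♭) is major, so it is V.
The scale of C minor (harmonic minor) is C D E♭ F G A♭ B; A♭ is degree 6, and the triad built there (A♭-C-E♭) is major, so it is VI.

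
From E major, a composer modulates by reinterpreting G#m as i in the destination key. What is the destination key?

G# minor

The numeral i denotes a minor triad on scale degree 1. With G# on degree 1, the tonic of the new key is G#.
Degree 1 carries a minor triad in minor keys, so the destination is G# minor.
Check: the diatonic triads of G# minor (natural minor) are G#m (i), A#dim (ii°), B (III), C#m (iv), D#m (v), E (VI), F# (VII) — G#m is indeed i.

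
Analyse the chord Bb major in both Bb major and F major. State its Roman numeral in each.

The scale of Bb major is Bb C D Eb F G A; Bb is degree 1, and the triad built there (Bb-D-F) is major, so it is I.
The scale of F major is F G A Bb C D E; Bb is degree 4, and the triad built there (Bb-D-F) is major, so it is IV.

I in Bb major; IV in F major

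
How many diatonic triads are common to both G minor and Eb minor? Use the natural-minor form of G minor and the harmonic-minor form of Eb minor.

Diatonic triads of G minor (natural minor): G minor (i), A diminished (ii°), Bb major (III), C minor (iv), D minor (v), Eb major (VI), F major (VII).
Diatonic triads of Eb minor (harmonic minor): Eb minor (i), F diminished (ii°), Gb augmented (III+), Ab minor (iv), Bb major (V), Cb major (VI), D diminished (vii°).
Matching root and quality in both lists: Bb major.
That gives 1 common triad.

1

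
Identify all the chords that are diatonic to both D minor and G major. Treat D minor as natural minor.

Triads in D minor (natural minor): Dm (i), Edim (ii°), F (III), Gm (iv), Am (v), Bb (VI), C (VII).
Triads in G major: G (I), Am (ii), Bm (iii), C (IV), D (V), Em (vi), F#dim (vii°).
Shared triads with their functions: Am (v in D minor, ii in G major); C (VII in D minor, IV in G major).

Am, C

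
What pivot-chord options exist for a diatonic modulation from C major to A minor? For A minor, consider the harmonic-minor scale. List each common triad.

Triads in C major: C major (I), D minor (ii), E minor (iii), F major (IV), G major (V), A minor (vi), B diminished (vii°).
Triads in A minor (harmonic minor): A minor (i), B diminished (ii°), C augmented (III+), D minor (iv), E major (V), F major (VI), G# diminished (vii°).
Shared triads with their functions: D minor (ii in C major, iv in A minor); F major (IV in C major, VI in A minor); A minor (vi in C major, i in A minor); B diminished (vii° in C major, ii° in A minor).

Dm, F, Am, Bdim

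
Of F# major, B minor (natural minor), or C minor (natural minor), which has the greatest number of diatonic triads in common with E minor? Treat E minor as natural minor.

Triads of E minor (natural minor): Em (i), F#dim (ii°), G (III), Am (iv), Bm (v), C (VI), D (VII).
F# major shares 0: none.
B minor (natural minor) shares 4: Em, G, Bm, D.
C minor (natural minor) shares 0: none.
The most common triads (4) are shared with B minor.

B minor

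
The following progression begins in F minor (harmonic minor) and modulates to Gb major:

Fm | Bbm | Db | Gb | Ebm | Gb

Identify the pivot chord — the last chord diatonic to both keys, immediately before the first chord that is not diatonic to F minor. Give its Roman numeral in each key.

Chords diatonic to F minor: Fm, Gdim, Abaug, Bbm, C, Db, Edim.
Reading the progression, the first chord not in that set is Gb, so the modulation leaves F minor there.
The chord immediately before Gb is Db, which is diatonic to both keys: VI in F minor and V in Gb major.

Db — VI in F minor, V in Gb major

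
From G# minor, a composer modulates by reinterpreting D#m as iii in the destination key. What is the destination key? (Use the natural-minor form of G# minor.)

B major

The numeral iii denotes a minor triad on scale degree 3. With D# on degree 3, the tonic of the new key is B.
Degree 3 carries a minor triad in major keys, so the destination is B major.
Check: the diatonic triads of B major are B (I), C#m (ii), D#m (iii), E (IV), F# (V), G#m (vi), A#dim (vii°) — D#m is indeed iii.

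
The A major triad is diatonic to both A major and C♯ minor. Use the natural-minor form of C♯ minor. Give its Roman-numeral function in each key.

The scale of A major is A B C♯ D E F♯ G♯; A is degree 1, and the triad built there (A-C♯-E) is major, so it is I.
The scale of C♯ minor (natural minor) is C♯ D♯ E F♯ G♯ A B; A is degree 6, and the triad built there (A-C♯-E) is major, so it is VI.

I in A major; VI in C♯ minor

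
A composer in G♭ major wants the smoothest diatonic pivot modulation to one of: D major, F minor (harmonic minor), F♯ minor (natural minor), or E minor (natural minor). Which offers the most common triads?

F minor

Triads of G♭ major: G♭ major (I), A♭ minor (ii), B♭ minor (iii), C♭ major (IV), D♭ major (V), E♭ minor (vi), F diminished (vii°).
D major shares 0: none.
F minor (harmonic minor) shares 2: B♭m, D♭.
F♯ minor (natural minor) shares 0: none.
E minor (natural minor) shares 0: none.
The most common triads (2) are shared with F minor.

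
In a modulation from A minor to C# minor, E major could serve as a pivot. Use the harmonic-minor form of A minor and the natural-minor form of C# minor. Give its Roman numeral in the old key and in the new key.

V in A minor; III in C# minor

The scale of A minor (harmonic minor) is A B C D E F G#; E is degree 5, and the triad built there (E-G#-B) is major, so it is V.
The scale of C# minor (natural minor) is C# D# E F# G# A B; E is degree 3, and the triad built there (E-G#-B) is major, so it is III.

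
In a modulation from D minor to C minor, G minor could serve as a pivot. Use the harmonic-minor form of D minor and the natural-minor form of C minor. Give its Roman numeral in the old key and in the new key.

The scale of D minor (harmonic minor) is D E F G A Bb C#; G is degree 4, and the triad built there (G-Bb-D) is minor, so it is iv.
The scale of C minor (natural minor) is C D Eb F G Ab Bb; G is degree 5, and the triad built there (G-Bb-D) is minor, so it is v.

iv in D minor; v in C minor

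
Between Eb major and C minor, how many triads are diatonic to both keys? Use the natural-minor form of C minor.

7

Diatonic triads of Eb major: Eb (I), Fm (ii), Gm (iii), Ab (IV), Bb (V), Cm (vi), Ddim (vii°).
Diatonic triads of C minor (natural minor): Cm (i), Ddim (ii°), Eb (III), Fm (iv), Gm (v), Ab (VI), Bb (VII).
Matching root and quality in both lists: Eb, Fm, Gm, Ab, Bb, Cm, Ddim.
That gives 7 common triads.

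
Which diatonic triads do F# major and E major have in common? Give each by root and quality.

Triads in F# major: F# major (I), G# minor (ii), A# minor (iii), B major (IV), C# major (V), D# minor (vi), E# diminished (vii°).
Triads in E major: E major (I), F# minor (ii), G# minor (iii), A major (IV), B major (V), C# minor (vi), D# diminished (vii°).
Shared triads with their functions: G# minor (ii in F# major, iii in E major); B major (IV in F# major, V in E major).

G#m, B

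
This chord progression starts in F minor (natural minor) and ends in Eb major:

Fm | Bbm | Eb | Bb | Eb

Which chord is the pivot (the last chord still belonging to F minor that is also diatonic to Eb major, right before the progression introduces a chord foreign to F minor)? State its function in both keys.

Eb — VII in F minor, I in Eb major

Chords diatonic to F minor: Fm, Gdim, Ab, Bbm, Cm, Db, Eb.
Reading the progression, the first chord not in that set is Bb, so the modulation leaves F minor there.
The chord immediately before Bb is Eb, which is diatonic to both keys: VII in F minor and I in Eb major.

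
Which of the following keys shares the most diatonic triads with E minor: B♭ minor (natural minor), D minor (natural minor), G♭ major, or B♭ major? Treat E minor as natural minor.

D minor

Triads of E minor (natural minor): Em (i), F♯dim (ii°), G (III), Am (iv), Bm (v), C (VI), D (VII).
B♭ minor (natural minor) shares 0: none.
D minor (natural minor) shares 2: Am, C.
G♭ major shares 0: none.
B♭ major shares 0: none.
The most common triads (2) are shared with D minor.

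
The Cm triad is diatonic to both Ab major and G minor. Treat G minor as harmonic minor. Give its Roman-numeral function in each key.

The scale of Ab major is Ab Bb C Db Eb F G; C is degree 3, and the triad built there (C-Eb-G) is minor, so it is iii.
The scale of G minor (harmonic minor) is G A Bb C D Eb F#; C is degree 4, and the triad built there (C-Eb-G) is minor, so it is iv.

iii in Ab major; iv in G minor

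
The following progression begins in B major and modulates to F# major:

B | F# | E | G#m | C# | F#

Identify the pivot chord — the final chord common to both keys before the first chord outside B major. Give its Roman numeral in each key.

G#m — vi in B major, ii in F# major

Chords diatonic to B major: B, C#m, D#m, E, F#, G#m, A#dim.
Reading the progression, the first chord not in that set is C#, so the modulation leaves B major there.
The chord immediately before C# is G#m, which is diatonic to both keys: vi in B major and ii in F# major.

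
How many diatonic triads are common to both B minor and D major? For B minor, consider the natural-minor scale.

7

Diatonic triads of B minor (natural minor): B minor (i), C# diminished (ii°), D major (III), E minor (iv), F# minor (v), G major (VI), A major (VII).
Diatonic triads of D major: D major (I), E minor (ii), F# minor (iii), G major (IV), A major (V), B minor (vi), C# diminished (vii°).
Matching root and quality in both lists: B minor, C# diminished, D major, E minor, F# minor, G major, A major.
That gives 7 common triads.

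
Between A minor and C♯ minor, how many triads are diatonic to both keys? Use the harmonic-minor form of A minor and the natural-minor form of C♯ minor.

Diatonic triads of A minor (harmonic minor): A minor (i), B diminished (ii°), C augmented (III+), D minor (iv), E major (V), F major (VI), G♯ diminished (vii°).
Diatonic triads of C♯ minor (natural minor): C♯ minor (i), D♯ diminished (ii°), E major (III), F♯ minor (iv), G♯ minor (v), A major (VI), B major (VII).
Matching root and quality in both lists: E major.
That gives 1 common triad.

1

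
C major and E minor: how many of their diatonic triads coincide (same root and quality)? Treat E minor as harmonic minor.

Diatonic triads of C major: C (I), Dm (ii), Em (iii), F (IV), G (V), Am (vi), Bdim (vii°).
Diatonic triads of E minor (harmonic minor): Em (i), F#dim (ii°), Gaug (III+), Am (iv), B (V), C (VI), D#dim (vii°).
Matching root and quality in both lists: C, Em, Am.
That gives 3 common triads.

3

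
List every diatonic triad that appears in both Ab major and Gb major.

Triads in Ab major: Ab major (I), Bb minor (ii), C minor (iii), Db major (IV), Eb major (V), F minor (vi), G diminished (vii°).
Triads in Gb major: Gb major (I), Ab minor (ii), Bb minor (iii), Cb major (IV), Db major (V), Eb minor (vi), F diminished (vii°).
Shared triads with their functions: Bb minor (ii in Ab major, iii in Gb major); Db major (IV in Ab major, V in Gb major).

Bbm, Db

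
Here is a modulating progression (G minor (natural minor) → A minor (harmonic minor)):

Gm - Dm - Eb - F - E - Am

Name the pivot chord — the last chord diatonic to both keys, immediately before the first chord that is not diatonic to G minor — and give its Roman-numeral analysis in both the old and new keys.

Chords diatonic to G minor: Gm, Adim, Bb, Cm, Dm, Eb, F.
Reading the progression, the first chord not in that set is E, so the modulation leaves G minor there.
The chord immediately before E is F, which is diatonic to both keys: VII in G minor and VI in A minor.

F — VII in G minor, VI in A minor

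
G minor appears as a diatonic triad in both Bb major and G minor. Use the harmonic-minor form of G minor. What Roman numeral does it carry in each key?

The scale of Bb major is Bb C D Eb F G A; G is degree 6, and the triad built there (G-Bb-D) is minor, so it is vi.
The scale of G minor (harmonic minor) is G A Bb C D Eb F#; G is degree 1, and the triad built there (G-Bb-D) is minor, so it is i.

vi in Bb major; i in G minor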